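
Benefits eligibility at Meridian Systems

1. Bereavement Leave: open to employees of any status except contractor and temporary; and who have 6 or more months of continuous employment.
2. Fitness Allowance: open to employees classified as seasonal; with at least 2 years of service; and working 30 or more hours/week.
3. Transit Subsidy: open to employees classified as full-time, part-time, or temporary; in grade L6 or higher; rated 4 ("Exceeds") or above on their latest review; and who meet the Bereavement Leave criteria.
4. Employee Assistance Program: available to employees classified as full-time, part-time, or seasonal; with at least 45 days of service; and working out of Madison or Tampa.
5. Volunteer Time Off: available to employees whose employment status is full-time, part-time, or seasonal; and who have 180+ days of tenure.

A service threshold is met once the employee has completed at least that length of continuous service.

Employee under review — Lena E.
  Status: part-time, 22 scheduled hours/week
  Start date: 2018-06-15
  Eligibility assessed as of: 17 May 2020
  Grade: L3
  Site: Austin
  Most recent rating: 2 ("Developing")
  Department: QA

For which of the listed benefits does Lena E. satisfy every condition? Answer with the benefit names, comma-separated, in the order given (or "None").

Service from 2018-06-15 to 17 May 2020: 702 days.
Bereavement Leave — status part-time ✓ (not excluded); service 702 days ≥ 6 months (≈180 days) ✓ → eligible.
Fitness Allowance — status part-time ✗ (requires seasonal) → not eligible.
Transit Subsidy — status part-time ✓; grade L3 < L6 ✗ → not eligible.
Employee Assistance Program — status part-time ✓; service 702 days ≥ 45 days ✓; site Austin ✗ (not Madison or Tampa) → not eligible.
Volunteer Time Off — status part-time ✓; service 702 days ≥ 180 days ✓ → eligible.

Bereavement Leave, Volunteer Time Off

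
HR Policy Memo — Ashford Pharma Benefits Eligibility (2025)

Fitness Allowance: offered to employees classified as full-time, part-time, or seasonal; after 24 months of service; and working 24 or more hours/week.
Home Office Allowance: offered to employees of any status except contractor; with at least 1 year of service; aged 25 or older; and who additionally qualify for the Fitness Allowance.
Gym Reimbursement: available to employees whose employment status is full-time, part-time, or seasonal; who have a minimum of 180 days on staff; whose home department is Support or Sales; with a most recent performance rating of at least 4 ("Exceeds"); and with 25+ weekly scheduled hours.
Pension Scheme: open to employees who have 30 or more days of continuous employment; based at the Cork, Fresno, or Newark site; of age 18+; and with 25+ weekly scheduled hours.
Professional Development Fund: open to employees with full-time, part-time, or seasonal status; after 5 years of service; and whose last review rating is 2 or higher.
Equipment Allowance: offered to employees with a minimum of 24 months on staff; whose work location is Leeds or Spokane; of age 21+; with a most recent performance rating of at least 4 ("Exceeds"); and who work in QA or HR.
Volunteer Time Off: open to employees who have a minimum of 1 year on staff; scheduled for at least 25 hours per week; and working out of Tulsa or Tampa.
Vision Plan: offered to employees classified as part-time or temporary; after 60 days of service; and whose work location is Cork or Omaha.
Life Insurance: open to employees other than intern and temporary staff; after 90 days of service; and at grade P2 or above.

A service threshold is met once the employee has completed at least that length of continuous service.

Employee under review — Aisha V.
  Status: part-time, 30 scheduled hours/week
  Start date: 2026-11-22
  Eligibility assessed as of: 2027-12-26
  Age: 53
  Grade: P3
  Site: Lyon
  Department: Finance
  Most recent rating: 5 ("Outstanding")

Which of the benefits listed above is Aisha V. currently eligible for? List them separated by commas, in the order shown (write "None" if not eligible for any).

Service from 2026-11-22 to 2027-12-26: 399 days.
Fitness Allowance — status part-time ✓; service 399 days < 24 months (≈720 days) ✗ → not eligible.
Home Office Allowance — status part-time ✓ (not excluded); service 399 days ≥ 1 year (≈365 days) ✓; age 53 ≥ 25 ✓; not eligible for Fitness Allowance ✗ → not eligible.
Gym Reimbursement — status part-time ✓; service 399 days ≥ 180 days ✓; dept Finance ✗ → not eligible.
Pension Scheme — service 399 days ≥ 30 days ✓; site Lyon ✗ (not Cork, Fresno, or Newark) → not eligible.
Professional Development Fund — status part-time ✓; service 399 days < 5 years (≈1825 days) ✗ → not eligible.
Equipment Allowance — service 399 days < 24 months (≈720 days) ✗ → not eligible.
Volunteer Time Off — service 399 days ≥ 1 year (≈365 days) ✓; 30 hrs/wk ≥ 25 ✓; site Lyon ✗ (not Tulsa or Tampa) → not eligible.
Vision Plan — status part-time ✓; service 399 days ≥ 60 days ✓; site Lyon ✗ (not Cork or Omaha) → not eligible.
Life Insurance — status part-time ✓ (not excluded); service 399 days ≥ 90 days ✓; grade P3 ≥ P2 ✓ → eligible.

Life Insurance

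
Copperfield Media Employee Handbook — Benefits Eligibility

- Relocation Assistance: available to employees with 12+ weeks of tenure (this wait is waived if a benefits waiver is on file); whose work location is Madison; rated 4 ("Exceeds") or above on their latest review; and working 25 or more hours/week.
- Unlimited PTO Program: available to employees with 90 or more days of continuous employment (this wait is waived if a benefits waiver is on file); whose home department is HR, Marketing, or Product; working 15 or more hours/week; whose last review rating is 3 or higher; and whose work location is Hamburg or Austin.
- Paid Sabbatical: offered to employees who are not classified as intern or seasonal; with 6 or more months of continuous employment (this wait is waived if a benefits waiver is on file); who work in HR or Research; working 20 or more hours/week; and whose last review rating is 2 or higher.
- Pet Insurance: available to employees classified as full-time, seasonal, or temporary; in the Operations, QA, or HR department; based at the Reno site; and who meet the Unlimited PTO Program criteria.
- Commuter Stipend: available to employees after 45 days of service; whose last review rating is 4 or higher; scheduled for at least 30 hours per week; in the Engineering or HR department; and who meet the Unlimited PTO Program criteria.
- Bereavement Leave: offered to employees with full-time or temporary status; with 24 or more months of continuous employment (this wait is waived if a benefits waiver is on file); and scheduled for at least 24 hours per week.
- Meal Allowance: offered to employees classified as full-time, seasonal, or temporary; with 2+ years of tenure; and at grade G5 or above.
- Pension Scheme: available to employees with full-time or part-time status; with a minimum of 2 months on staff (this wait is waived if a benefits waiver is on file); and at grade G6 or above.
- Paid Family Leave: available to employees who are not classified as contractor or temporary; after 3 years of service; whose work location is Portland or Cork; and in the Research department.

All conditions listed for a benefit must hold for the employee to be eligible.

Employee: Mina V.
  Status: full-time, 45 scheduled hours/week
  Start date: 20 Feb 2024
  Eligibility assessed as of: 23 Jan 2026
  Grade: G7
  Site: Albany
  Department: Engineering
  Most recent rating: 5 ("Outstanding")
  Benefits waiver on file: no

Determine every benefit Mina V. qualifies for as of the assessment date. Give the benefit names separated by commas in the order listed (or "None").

Pension Scheme

Service from 20 Feb 2024 to 23 Jan 2026: 703 days.
Relocation Assistance — no waiver, service 703 days ≥ 12 weeks (≈84 days) ✓; site Albany ✗ (not Madison) → not eligible.
Unlimited PTO Program — no waiver, service 703 days ≥ 90 days ✓; dept Engineering ✗ → not eligible.
Paid Sabbatical — status full-time ✓ (not excluded); no waiver, service 703 days ≥ 6 months (≈180 days) ✓; dept Engineering ✗ → not eligible.
Pet Insurance — status full-time ✓; dept Engineering ✗ → not eligible.
Commuter Stipend — service 703 days ≥ 45 days ✓; rating 5 ≥ 4 ✓; 45 hrs/wk ≥ 30 ✓; dept Engineering ✓; not eligible for Unlimited PTO Program ✗ → not eligible.
Bereavement Leave — status full-time ✓; no waiver, service 703 days < 24 months (≈720 days) ✗ → not eligible.
Meal Allowance — status full-time ✓; service 703 days < 2 years (≈730 days) ✗ → not eligible.
Pension Scheme — status full-time ✓; no waiver, service 703 days ≥ 2 months (≈60 days) ✓; grade G7 ≥ G6 ✓ → eligible.
Paid Family Leave — status full-time ✓ (not excluded); service 703 days < 3 years (≈1095 days) ✗ → not eligible.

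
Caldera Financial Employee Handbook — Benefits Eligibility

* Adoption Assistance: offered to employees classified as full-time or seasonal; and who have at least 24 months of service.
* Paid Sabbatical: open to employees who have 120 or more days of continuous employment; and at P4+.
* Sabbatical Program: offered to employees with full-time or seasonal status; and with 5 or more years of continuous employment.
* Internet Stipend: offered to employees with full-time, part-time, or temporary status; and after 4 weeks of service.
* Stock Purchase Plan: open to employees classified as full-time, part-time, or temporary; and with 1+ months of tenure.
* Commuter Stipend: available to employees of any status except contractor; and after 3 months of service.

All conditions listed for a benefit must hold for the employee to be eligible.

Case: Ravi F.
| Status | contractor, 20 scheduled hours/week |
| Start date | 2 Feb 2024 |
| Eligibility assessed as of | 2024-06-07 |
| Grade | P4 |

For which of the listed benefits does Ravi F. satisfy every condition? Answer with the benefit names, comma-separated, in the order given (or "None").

Service from 2 Feb 2024 to 2024-06-07: 126 days.
Adoption Assistance — status contractor ✗ (requires full-time or seasonal) → not eligible.
Paid Sabbatical — service 126 days ≥ 120 days ✓; grade P4 ≥ P4 ✓ → eligible.
Sabbatical Program — status contractor ✗ (requires full-time or seasonal) → not eligible.
Internet Stipend — status contractor ✗ (requires full-time, part-time, or temporary) → not eligible.
Stock Purchase Plan — status contractor ✗ (requires full-time, part-time, or temporary) → not eligible.
Commuter Stipend — status contractor ✗ (excluded) → not eligible.

Paid Sabbatical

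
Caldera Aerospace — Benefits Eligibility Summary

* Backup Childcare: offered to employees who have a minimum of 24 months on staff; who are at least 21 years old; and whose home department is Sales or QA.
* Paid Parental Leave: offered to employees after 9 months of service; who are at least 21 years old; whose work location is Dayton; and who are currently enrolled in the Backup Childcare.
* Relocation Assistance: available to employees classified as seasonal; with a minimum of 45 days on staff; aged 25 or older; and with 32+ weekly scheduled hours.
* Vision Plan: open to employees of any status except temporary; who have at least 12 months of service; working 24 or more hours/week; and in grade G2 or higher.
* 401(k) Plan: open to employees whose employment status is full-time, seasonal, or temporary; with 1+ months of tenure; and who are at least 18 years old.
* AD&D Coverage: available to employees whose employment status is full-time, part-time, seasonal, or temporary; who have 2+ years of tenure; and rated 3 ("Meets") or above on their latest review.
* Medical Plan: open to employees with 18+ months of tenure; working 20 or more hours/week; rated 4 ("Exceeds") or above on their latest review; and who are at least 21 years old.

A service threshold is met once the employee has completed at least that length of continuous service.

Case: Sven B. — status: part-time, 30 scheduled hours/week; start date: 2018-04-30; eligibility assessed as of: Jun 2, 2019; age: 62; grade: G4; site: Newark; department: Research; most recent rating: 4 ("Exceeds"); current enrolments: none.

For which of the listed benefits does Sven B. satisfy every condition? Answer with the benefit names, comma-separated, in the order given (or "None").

Vision Plan

Service from 2018-04-30 to Jun 2, 2019: 398 days.
Backup Childcare — service 398 days < 24 months (≈720 days) ✗ → not eligible.
Paid Parental Leave — service 398 days ≥ 9 months (≈270 days) ✓; age 62 ≥ 21 ✓; site Newark ✗ (not Dayton) → not eligible.
Relocation Assistance — status part-time ✗ (requires seasonal) → not eligible.
Vision Plan — status part-time ✓ (not excluded); service 398 days ≥ 12 months (≈360 days) ✓; 30 hrs/wk ≥ 24 ✓; grade G4 ≥ G2 ✓ → eligible.
401(k) Plan — status part-time ✗ (requires full-time, seasonal, or temporary) → not eligible.
AD&D Coverage — status part-time ✓; service 398 days < 2 years (≈730 days) ✗ → not eligible.
Medical Plan — service 398 days < 18 months (≈540 days) ✗ → not eligible.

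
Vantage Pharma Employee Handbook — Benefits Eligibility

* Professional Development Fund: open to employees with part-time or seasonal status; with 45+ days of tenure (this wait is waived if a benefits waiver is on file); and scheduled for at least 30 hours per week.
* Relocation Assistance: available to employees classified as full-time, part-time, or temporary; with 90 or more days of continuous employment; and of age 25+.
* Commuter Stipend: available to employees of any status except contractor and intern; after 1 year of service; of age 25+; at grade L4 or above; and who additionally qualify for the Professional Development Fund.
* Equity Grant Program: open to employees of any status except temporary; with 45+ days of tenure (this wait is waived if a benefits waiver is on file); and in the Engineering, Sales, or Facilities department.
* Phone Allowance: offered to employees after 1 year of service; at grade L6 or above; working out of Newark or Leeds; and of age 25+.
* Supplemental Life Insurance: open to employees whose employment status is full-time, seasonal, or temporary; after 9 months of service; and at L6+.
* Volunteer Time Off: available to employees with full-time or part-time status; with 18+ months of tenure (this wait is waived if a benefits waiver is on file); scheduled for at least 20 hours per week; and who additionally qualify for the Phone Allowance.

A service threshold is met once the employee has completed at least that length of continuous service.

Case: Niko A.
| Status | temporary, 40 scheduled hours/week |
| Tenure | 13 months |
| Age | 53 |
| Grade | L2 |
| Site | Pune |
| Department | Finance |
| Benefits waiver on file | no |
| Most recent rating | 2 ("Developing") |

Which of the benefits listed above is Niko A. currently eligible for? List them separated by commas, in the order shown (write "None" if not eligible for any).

Relocation Assistance

Professional Development Fund — status temporary ✗ (requires part-time or seasonal) → not eligible.
Relocation Assistance — status temporary ✓; service 13 months ≥ 90 days ✓; age 53 ≥ 25 ✓ → eligible.
Commuter Stipend — status temporary ✓ (not excluded); service 13 months ≥ 1 year (≈365 days) ✓; age 53 ≥ 25 ✓; grade L2 < L4 ✗ → not eligible.
Equity Grant Program — status temporary ✗ (excluded) → not eligible.
Phone Allowance — service 13 months ≥ 1 year (≈365 days) ✓; grade L2 < L6 ✗ → not eligible.
Supplemental Life Insurance — status temporary ✓; service 13 months ≥ 9 months ✓; grade L2 < L6 ✗ → not eligible.
Volunteer Time Off — status temporary ✗ (requires full-time or part-time) → not eligible.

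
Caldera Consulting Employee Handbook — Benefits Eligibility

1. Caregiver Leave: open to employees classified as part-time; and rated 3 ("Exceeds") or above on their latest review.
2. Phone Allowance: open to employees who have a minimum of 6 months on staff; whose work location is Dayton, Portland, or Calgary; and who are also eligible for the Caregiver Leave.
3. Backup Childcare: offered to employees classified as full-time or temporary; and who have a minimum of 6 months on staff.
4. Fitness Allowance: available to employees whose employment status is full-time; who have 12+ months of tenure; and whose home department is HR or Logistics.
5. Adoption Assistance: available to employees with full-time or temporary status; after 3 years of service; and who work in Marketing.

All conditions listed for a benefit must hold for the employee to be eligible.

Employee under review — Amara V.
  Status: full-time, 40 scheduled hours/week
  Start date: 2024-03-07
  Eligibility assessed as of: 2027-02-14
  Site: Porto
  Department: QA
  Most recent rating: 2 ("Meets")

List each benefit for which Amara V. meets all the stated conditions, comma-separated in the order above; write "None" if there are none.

Service from 2024-03-07 to 2027-02-14: 1074 days.
Caregiver Leave — status full-time ✗ (requires part-time) → not eligible.
Phone Allowance — service 1074 days ≥ 6 months (≈180 days) ✓; site Porto ✗ (not Dayton, Portland, or Calgary) → not eligible.
Backup Childcare — status full-time ✓; service 1074 days ≥ 6 months (≈180 days) ✓ → eligible.
Fitness Allowance — status full-time ✓; service 1074 days ≥ 12 months (≈360 days) ✓; dept QA ✗ → not eligible.
Adoption Assistance — status full-time ✓; service 1074 days < 3 years (≈1095 days) ✗ → not eligible.

Backup Childcare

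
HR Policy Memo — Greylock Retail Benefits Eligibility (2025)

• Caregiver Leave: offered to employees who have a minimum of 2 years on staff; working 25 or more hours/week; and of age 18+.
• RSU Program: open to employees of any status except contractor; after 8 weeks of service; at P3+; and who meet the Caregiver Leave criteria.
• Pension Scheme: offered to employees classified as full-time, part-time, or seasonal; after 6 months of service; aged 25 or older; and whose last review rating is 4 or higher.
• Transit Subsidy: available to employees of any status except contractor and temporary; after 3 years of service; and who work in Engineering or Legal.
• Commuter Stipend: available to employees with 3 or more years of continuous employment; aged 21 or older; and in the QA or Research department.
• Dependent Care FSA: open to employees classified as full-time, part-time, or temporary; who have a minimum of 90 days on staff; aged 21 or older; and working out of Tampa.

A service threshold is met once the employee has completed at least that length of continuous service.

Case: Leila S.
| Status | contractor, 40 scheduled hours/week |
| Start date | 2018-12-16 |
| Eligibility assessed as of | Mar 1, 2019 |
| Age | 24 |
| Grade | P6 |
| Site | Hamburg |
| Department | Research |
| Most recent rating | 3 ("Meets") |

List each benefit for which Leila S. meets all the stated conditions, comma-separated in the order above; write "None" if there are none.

Service from 2018-12-16 to Mar 1, 2019: 75 days.
Caregiver Leave — service 75 days < 2 years (≈730 days) ✗ → not eligible.
RSU Program — status contractor ✗ (excluded) → not eligible.
Pension Scheme — status contractor ✗ (requires full-time, part-time, or seasonal) → not eligible.
Transit Subsidy — status contractor ✗ (excluded) → not eligible.
Commuter Stipend — service 75 days < 3 years (≈1095 days) ✗ → not eligible.
Dependent Care FSA — status contractor ✗ (requires full-time, part-time, or temporary) → not eligible.

None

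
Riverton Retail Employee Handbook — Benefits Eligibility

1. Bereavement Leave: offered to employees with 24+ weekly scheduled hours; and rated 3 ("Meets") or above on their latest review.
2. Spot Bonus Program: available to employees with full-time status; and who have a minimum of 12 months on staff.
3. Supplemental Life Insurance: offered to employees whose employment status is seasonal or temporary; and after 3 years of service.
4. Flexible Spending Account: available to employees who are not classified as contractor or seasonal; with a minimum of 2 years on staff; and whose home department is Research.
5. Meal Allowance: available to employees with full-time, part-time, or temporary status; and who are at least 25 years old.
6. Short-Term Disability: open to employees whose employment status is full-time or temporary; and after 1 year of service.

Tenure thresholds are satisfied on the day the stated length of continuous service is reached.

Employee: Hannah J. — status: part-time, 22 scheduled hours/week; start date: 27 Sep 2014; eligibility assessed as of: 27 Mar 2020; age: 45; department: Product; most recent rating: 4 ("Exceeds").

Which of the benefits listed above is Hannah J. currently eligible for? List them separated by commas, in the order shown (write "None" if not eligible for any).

Service from 27 Sep 2014 to 27 Mar 2020: 2008 days.
Bereavement Leave — 22 hrs/wk < 24 ✗ → not eligible.
Spot Bonus Program — status part-time ✗ (requires full-time) → not eligible.
Supplemental Life Insurance — status part-time ✗ (requires seasonal or temporary) → not eligible.
Flexible Spending Account — status part-time ✓ (not excluded); service 2008 days ≥ 2 years (≈730 days) ✓; dept Product ✗ → not eligible.
Meal Allowance — status part-time ✓; age 45 ≥ 25 ✓ → eligible.
Short-Term Disability — status part-time ✗ (requires full-time or temporary) → not eligible.

Meal Allowance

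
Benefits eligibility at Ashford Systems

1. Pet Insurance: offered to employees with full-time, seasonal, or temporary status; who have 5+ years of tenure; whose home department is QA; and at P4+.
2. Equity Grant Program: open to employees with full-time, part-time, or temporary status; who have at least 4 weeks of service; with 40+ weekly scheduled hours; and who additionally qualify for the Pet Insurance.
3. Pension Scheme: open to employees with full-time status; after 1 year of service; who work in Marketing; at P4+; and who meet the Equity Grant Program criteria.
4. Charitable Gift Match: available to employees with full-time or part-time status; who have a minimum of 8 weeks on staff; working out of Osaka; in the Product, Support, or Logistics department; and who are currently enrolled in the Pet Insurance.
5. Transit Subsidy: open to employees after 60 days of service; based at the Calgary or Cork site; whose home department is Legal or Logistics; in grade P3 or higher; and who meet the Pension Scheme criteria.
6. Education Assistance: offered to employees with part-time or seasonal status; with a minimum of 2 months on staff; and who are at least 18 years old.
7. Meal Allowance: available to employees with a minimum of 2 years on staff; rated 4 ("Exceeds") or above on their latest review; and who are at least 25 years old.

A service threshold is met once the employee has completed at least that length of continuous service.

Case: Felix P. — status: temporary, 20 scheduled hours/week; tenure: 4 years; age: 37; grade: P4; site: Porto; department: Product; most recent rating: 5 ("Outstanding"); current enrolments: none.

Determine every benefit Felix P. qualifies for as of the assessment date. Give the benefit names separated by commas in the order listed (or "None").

Meal Allowance

Pet Insurance — status temporary ✓; service 4 years < 5 years ✗ → not eligible.
Equity Grant Program — status temporary ✓; service 4 years ≥ 4 weeks (≈28 days) ✓; 20 hrs/wk < 40 ✗ → not eligible.
Pension Scheme — status temporary ✗ (requires full-time) → not eligible.
Charitable Gift Match — status temporary ✗ (requires full-time or part-time) → not eligible.
Transit Subsidy — service 4 years ≥ 60 days ✓; site Porto ✗ (not Calgary or Cork) → not eligible.
Education Assistance — status temporary ✗ (requires part-time or seasonal) → not eligible.
Meal Allowance — service 4 years ≥ 2 years ✓; rating 5 ≥ 4 ✓; age 37 ≥ 25 ✓ → eligible.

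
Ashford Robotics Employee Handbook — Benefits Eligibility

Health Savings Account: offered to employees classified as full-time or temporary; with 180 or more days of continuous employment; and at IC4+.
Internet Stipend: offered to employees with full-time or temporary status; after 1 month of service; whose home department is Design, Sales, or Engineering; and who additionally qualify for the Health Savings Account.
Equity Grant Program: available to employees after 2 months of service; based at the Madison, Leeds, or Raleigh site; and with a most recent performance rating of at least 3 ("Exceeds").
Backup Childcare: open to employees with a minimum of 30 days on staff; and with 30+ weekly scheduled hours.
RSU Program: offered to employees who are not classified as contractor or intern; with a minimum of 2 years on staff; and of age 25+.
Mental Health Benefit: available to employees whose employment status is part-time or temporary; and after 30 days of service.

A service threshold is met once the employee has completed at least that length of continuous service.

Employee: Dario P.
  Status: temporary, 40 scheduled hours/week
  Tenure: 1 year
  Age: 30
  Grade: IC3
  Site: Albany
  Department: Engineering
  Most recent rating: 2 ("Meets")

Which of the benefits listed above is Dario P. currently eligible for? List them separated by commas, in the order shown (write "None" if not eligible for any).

Health Savings Account — status temporary ✓; service 1 year ≥ 180 days ✓; grade IC3 < IC4 ✗ → not eligible.
Internet Stipend — status temporary ✓; service 1 year ≥ 1 month (≈30 days) ✓; dept Engineering ✓; not eligible for Health Savings Account ✗ → not eligible.
Equity Grant Program — service 1 year ≥ 2 months (≈60 days) ✓; site Albany ✗ (not Madison, Leeds, or Raleigh) → not eligible.
Backup Childcare — service 1 year ≥ 30 days ✓; 40 hrs/wk ≥ 30 ✓ → eligible.
RSU Program — status temporary ✓ (not excluded); service 1 year < 2 years ✗ → not eligible.
Mental Health Benefit — status temporary ✓; service 1 year ≥ 30 days ✓ → eligible.

Backup Childcare, Mental Health Benefit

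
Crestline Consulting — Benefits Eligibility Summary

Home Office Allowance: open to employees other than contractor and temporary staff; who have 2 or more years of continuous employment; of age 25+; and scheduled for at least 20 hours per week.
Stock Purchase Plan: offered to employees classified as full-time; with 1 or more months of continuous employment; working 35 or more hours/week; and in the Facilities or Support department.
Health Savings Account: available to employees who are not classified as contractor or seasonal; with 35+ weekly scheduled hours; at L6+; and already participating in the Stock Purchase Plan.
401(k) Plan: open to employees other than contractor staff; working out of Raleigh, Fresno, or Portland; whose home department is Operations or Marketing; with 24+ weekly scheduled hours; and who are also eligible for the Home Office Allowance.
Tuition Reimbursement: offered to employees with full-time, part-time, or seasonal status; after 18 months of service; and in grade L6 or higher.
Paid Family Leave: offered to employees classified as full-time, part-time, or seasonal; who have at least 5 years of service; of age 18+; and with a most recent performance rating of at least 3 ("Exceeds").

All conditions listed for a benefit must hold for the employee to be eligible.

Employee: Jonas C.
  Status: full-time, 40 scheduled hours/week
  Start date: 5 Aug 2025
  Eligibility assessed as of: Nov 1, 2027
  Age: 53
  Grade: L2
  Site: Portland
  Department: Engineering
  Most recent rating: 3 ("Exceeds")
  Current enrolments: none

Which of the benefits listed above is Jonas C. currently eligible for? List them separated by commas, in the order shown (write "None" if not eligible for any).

Service from 5 Aug 2025 to Nov 1, 2027: 818 days.
Home Office Allowance — status full-time ✓ (not excluded); service 818 days ≥ 2 years (≈730 days) ✓; age 53 ≥ 25 ✓; 40 hrs/wk ≥ 20 ✓ → eligible.
Stock Purchase Plan — status full-time ✓; service 818 days ≥ 1 month (≈30 days) ✓; 40 hrs/wk ≥ 35 ✓; dept Engineering ✗ → not eligible.
Health Savings Account — status full-time ✓ (not excluded); 40 hrs/wk ≥ 35 ✓; grade L2 < L6 ✗ → not eligible.
401(k) Plan — status full-time ✓ (not excluded); site Portland ✓; dept Engineering ✗ → not eligible.
Tuition Reimbursement — status full-time ✓; service 818 days ≥ 18 months (≈540 days) ✓; grade L2 < L6 ✗ → not eligible.
Paid Family Leave — status full-time ✓; service 818 days < 5 years (≈1825 days) ✗ → not eligible.

Home Office Allowance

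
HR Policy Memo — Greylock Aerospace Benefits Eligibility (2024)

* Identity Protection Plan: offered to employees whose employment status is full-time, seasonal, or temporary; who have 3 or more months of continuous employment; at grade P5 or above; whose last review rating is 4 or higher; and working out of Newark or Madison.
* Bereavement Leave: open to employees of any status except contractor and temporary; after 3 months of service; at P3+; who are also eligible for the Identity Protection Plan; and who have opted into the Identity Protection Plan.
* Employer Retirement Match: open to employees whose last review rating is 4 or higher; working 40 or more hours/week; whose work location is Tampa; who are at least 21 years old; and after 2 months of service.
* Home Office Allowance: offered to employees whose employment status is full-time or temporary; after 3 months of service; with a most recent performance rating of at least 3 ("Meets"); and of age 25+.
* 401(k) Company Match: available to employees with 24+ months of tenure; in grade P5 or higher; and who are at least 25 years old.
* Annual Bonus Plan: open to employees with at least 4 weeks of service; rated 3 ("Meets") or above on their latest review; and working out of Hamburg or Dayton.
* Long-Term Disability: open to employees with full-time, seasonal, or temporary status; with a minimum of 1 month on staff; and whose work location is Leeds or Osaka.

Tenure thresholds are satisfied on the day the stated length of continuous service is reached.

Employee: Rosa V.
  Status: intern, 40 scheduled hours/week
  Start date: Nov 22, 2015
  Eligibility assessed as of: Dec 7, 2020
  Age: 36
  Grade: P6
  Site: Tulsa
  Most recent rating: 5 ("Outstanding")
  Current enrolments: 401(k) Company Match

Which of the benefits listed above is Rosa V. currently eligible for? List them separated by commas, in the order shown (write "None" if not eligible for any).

401(k) Company Match

Service from Nov 22, 2015 to Dec 7, 2020: 1842 days.
Identity Protection Plan — status intern ✗ (requires full-time, seasonal, or temporary) → not eligible.
Bereavement Leave — status intern ✓ (not excluded); service 1842 days ≥ 3 months (≈90 days) ✓; grade P6 ≥ P3 ✓; not eligible for Identity Protection Plan ✗ → not eligible.
Employer Retirement Match — rating 5 ≥ 4 ✓; 40 hrs/wk ≥ 40 ✓; site Tulsa ✗ (not Tampa) → not eligible.
Home Office Allowance — status intern ✗ (requires full-time or temporary) → not eligible.
401(k) Company Match — service 1842 days ≥ 24 months (≈720 days) ✓; grade P6 ≥ P5 ✓; age 36 ≥ 25 ✓ → eligible.
Annual Bonus Plan — service 1842 days ≥ 4 weeks (≈28 days) ✓; rating 5 ≥ 3 ✓; site Tulsa ✗ (not Hamburg or Dayton) → not eligible.
Long-Term Disability — status intern ✗ (requires full-time, seasonal, or temporary) → not eligible.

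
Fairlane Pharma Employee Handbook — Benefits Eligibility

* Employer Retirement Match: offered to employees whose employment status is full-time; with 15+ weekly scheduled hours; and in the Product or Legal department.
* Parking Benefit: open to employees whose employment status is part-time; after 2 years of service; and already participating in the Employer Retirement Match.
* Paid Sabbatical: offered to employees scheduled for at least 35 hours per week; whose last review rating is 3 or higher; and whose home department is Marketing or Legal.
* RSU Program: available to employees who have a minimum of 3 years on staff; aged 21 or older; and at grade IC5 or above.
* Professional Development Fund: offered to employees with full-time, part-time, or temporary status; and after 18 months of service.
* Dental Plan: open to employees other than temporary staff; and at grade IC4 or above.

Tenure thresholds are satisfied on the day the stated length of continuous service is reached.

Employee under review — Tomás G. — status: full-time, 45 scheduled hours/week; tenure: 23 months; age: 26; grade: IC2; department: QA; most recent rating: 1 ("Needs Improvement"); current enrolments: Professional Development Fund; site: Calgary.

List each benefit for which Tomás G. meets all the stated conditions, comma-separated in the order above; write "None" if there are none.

Professional Development Fund

Employer Retirement Match — status full-time ✓; 45 hrs/wk ≥ 15 ✓; dept QA ✗ → not eligible.
Parking Benefit — status full-time ✗ (requires part-time) → not eligible.
Paid Sabbatical — 45 hrs/wk ≥ 35 ✓; rating 1 < 3 ✗ → not eligible.
RSU Program — service 23 months < 3 years (≈1095 days) ✗ → not eligible.
Professional Development Fund — status full-time ✓; service 23 months ≥ 18 months ✓ → eligible.
Dental Plan — status full-time ✓ (not excluded); grade IC2 < IC4 ✗ → not eligible.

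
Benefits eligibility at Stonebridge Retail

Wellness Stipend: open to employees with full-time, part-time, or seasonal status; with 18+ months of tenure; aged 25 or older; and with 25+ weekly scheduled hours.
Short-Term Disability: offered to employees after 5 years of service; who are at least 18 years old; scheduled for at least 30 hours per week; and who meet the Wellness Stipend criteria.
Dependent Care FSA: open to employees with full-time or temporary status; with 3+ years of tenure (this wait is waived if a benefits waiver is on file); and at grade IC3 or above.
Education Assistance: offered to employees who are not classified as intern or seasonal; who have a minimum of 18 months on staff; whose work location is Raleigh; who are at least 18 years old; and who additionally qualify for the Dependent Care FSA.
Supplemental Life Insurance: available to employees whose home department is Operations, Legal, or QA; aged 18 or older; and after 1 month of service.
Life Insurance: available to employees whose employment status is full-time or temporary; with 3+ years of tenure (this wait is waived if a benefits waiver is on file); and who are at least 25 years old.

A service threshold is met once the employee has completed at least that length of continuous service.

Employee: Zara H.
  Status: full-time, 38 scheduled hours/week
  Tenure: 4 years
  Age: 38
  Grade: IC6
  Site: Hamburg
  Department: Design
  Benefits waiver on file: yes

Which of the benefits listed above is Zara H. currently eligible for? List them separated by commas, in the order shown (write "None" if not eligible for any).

Wellness Stipend, Dependent Care FSA, Life Insurance

Wellness Stipend — status full-time ✓; service 4 years ≥ 18 months (≈540 days) ✓; age 38 ≥ 25 ✓; 38 hrs/wk ≥ 25 ✓ → eligible.
Short-Term Disability — service 4 years < 5 years ✗ → not eligible.
Dependent Care FSA — status full-time ✓; benefits waiver on file ✓; grade IC6 ≥ IC3 ✓ → eligible.
Education Assistance — status full-time ✓ (not excluded); service 4 years ≥ 18 months (≈540 days) ✓; site Hamburg ✗ (not Raleigh) → not eligible.
Supplemental Life Insurance — dept Design ✗ → not eligible.
Life Insurance — status full-time ✓; benefits waiver on file ✓; age 38 ≥ 25 ✓ → eligible.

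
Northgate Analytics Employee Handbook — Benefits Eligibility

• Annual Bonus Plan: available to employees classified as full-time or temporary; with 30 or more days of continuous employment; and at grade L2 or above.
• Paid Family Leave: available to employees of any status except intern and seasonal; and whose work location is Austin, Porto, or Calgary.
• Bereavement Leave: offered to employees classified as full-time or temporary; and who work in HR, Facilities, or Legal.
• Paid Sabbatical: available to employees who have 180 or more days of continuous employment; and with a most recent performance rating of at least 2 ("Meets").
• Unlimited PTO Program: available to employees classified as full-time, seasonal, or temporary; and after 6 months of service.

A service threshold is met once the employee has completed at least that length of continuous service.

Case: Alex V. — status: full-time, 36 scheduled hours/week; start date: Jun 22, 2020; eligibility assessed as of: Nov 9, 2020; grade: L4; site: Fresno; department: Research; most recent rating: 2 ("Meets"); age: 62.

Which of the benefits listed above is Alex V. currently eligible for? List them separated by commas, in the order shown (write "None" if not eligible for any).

Annual Bonus Plan

Service from Jun 22, 2020 to Nov 9, 2020: 140 days.
Annual Bonus Plan — status full-time ✓; service 140 days ≥ 30 days ✓; grade L4 ≥ L2 ✓ → eligible.
Paid Family Leave — status full-time ✓ (not excluded); site Fresno ✗ (not Austin, Porto, or Calgary) → not eligible.
Bereavement Leave — status full-time ✓; dept Research ✗ → not eligible.
Paid Sabbatical — service 140 days < 180 days ✗ → not eligible.
Unlimited PTO Program — status full-time ✓; service 140 days < 6 months (≈180 days) ✗ → not eligible.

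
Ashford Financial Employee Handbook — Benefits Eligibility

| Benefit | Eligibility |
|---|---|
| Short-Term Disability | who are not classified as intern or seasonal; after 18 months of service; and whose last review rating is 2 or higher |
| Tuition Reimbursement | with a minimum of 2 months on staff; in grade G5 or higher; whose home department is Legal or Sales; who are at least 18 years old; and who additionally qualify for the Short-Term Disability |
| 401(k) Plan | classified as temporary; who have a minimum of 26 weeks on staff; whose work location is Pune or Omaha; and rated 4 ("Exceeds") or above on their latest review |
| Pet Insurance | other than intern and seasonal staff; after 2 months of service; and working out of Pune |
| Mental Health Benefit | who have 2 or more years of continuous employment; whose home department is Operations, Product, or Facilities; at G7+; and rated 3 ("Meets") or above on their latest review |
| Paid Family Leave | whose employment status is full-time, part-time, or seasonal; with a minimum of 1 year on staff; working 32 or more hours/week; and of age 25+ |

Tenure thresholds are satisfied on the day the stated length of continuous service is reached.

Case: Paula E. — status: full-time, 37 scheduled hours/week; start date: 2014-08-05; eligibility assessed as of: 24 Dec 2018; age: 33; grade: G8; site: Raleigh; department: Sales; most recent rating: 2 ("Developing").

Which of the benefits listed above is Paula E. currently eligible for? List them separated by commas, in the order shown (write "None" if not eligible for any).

Service from 2014-08-05 to 24 Dec 2018: 1602 days.
Short-Term Disability — status full-time ✓ (not excluded); service 1602 days ≥ 18 months (≈540 days) ✓; rating 2 ≥ 2 ✓ → eligible.
Tuition Reimbursement — service 1602 days ≥ 2 months (≈60 days) ✓; grade G8 ≥ G5 ✓; dept Sales ✓; age 33 ≥ 18 ✓; eligible for Short-Term Disability ✓ → eligible.
401(k) Plan — status full-time ✗ (requires temporary) → not eligible.
Pet Insurance — status full-time ✓ (not excluded); service 1602 days ≥ 2 months (≈60 days) ✓; site Raleigh ✗ (not Pune) → not eligible.
Mental Health Benefit — service 1602 days ≥ 2 years (≈730 days) ✓; dept Sales ✗ → not eligible.
Paid Family Leave — status full-time ✓; service 1602 days ≥ 1 year (≈365 days) ✓; 37 hrs/wk ≥ 32 ✓; age 33 ≥ 25 ✓ → eligible.

Short-Term Disability, Tuition Reimbursement, Paid Family Leave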